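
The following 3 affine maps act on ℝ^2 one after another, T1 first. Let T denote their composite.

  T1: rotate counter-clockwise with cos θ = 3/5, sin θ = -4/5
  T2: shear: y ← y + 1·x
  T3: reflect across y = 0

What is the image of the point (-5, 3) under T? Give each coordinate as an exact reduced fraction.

T(p) = (-3/5, -26/5)

T1 rotate counter-clockwise with cos θ = 3/5, sin θ = -4/5: (-5, 3) → (-3/5, 29/5)
T2 shear: y ← y + 1·x: (-3/5, 29/5) → (-3/5, 26/5)
T3 reflect across y = 0: (-3/5, 26/5) → (-3/5, -26/5)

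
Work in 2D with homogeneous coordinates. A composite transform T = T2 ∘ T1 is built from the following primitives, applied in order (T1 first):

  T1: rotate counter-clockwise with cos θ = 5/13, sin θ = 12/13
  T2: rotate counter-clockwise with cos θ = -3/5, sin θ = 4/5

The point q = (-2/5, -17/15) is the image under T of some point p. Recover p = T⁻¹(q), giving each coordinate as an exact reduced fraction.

p = (2/3, 1)

T1 = [5/13 -12/13 0; 12/13 5/13 0; 0 0 1]
T2·T1 = [-63/65 16/65 0; -16/65 -63/65 0; 0 0 1]
det M = 1; M⁻¹ = [-63/65 -16/65 0; 16/65 -63/65 0; 0 0 1]
M⁻¹ · (-2/5, -17/15)ᵀ = (2/3, 1)ᵀ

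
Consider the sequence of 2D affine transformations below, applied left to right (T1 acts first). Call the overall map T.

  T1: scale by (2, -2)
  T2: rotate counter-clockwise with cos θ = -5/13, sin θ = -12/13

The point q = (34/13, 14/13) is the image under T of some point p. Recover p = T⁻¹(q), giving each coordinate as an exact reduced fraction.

T1 = [2 0 0; 0 -2 0; 0 0 1]
T2·T1 = [-10/13 -24/13 0; -24/13 10/13 0; 0 0 1]
det M = -4; M⁻¹ = [-5/26 -6/13 0; -6/13 5/26 0; 0 0 1]
M⁻¹ · (34/13, 14/13)ᵀ = (-1, -1)ᵀ

p = (-1, -1)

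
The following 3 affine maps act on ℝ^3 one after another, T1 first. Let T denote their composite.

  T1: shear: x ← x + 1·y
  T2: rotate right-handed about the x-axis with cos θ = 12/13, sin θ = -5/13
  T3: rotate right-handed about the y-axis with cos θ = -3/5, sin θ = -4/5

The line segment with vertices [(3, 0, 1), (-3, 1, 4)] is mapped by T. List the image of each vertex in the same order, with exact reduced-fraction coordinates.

image vertices: (-33/13, 5/13, 24/13), (-94/65, 32/13, -233/65)

T1 shear: x ← x + 1·y: (3, 0, 1) → (3, 0, 1); (-3, 1, 4) → (-2, 1, 4)
T2 rotate right-handed about the x-axis with cos θ = 12/13, sin θ = -5/13: (3, 0, 1) → (3, 5/13, 12/13); (-2, 1, 4) → (-2, 32/13, 43/13)
T3 rotate right-handed about the y-axis with cos θ = -3/5, sin θ = -4/5: (3, 5/13, 12/13) → (-33/13, 5/13, 24/13); (-2, 32/13, 43/13) → (-94/65, 32/13, -233/65)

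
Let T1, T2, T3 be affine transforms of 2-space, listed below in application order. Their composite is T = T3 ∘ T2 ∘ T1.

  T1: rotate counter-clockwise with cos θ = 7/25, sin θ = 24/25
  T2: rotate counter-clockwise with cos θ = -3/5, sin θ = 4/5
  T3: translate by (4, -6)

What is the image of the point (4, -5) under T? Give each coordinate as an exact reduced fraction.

T(p) = (-188/125, -341/125)

T1 rotate counter-clockwise with cos θ = 7/25, sin θ = 24/25: (4, -5) → (148/25, 61/25)
T2 rotate counter-clockwise with cos θ = -3/5, sin θ = 4/5: (148/25, 61/25) → (-688/125, 409/125)
T3 translate by (4, -6): (-688/125, 409/125) → (-188/125, -341/125)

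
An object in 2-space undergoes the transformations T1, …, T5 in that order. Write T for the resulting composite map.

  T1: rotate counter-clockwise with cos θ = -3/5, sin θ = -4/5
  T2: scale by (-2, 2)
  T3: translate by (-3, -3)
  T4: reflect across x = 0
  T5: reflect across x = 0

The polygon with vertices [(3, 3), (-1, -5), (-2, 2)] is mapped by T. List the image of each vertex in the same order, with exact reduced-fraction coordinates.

T1 rotate counter-clockwise with cos θ = -3/5, sin θ = -4/5: (3, 3) → (3/5, -21/5); (-1, -5) → (-17/5, 19/5); (-2, 2) → (14/5, 2/5)
T2 scale by (-2, 2): (3/5, -21/5) → (-6/5, -42/5); (-17/5, 19/5) → (34/5, 38/5); (14/5, 2/5) → (-28/5, 4/5)
T3 translate by (-3, -3): (-6/5, -42/5) → (-21/5, -57/5); (34/5, 38/5) → (19/5, 23/5); (-28/5, 4/5) → (-43/5, -11/5)
T4 reflect across x = 0: (-21/5, -57/5) → (21/5, -57/5); (19/5, 23/5) → (-19/5, 23/5); (-43/5, -11/5) → (43/5, -11/5)
T5 reflect across x = 0: (21/5, -57/5) → (-21/5, -57/5); (-19/5, 23/5) → (19/5, 23/5); (43/5, -11/5) → (-43/5, -11/5)

image vertices: (-21/5, -57/5), (19/5, 23/5), (-43/5, -11/5)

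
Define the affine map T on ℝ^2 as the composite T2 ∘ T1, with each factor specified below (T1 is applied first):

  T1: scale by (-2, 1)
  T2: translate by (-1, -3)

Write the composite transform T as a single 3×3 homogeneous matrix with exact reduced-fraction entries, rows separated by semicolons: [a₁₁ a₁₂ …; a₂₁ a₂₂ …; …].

T1 = [-2 0 0; 0 1 0; 0 0 1]
T2·T1 = [-2 0 -1; 0 1 -3; 0 0 1]

T = [-2 0 -1; 0 1 -3; 0 0 1]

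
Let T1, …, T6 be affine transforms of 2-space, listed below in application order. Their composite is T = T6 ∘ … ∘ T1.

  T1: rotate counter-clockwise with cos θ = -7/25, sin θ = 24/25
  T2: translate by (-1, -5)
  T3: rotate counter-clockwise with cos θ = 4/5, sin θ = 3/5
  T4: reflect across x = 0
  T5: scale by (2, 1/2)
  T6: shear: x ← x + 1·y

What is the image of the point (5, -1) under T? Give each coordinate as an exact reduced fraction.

T1 rotate counter-clockwise with cos θ = -7/25, sin θ = 24/25: (5, -1) → (-11/25, 127/25)
T2 translate by (-1, -5): (-11/25, 127/25) → (-36/25, 2/25)
T3 rotate counter-clockwise with cos θ = 4/5, sin θ = 3/5: (-36/25, 2/25) → (-6/5, -4/5)
T4 reflect across x = 0: (-6/5, -4/5) → (6/5, -4/5)
T5 scale by (2, 1/2): (6/5, -4/5) → (12/5, -2/5)
T6 shear: x ← x + 1·y: (12/5, -2/5) → (2, -2/5)

T(p) = (2, -2/5)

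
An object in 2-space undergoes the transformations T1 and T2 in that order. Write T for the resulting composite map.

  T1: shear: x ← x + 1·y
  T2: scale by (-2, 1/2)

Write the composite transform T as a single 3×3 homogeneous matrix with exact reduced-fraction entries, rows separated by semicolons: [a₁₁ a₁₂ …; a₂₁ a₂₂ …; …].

T = [-2 -2 0; 0 1/2 0; 0 0 1]

T1 = [1 1 0; 0 1 0; 0 0 1]
T2·T1 = [-2 -2 0; 0 1/2 0; 0 0 1]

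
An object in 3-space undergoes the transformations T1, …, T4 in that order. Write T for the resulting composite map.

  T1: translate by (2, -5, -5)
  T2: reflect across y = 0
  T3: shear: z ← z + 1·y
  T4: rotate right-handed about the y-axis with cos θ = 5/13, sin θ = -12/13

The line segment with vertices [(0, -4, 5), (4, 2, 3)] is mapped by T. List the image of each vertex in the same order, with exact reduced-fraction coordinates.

image vertices: (-98/13, 9, 69/13), (18/13, 3, 77/13)

T1 translate by (2, -5, -5): (0, -4, 5) → (2, -9, 0); (4, 2, 3) → (6, -3, -2)
T2 reflect across y = 0: (2, -9, 0) → (2, 9, 0); (6, -3, -2) → (6, 3, -2)
T3 shear: z ← z + 1·y: (2, 9, 0) → (2, 9, 9); (6, 3, -2) → (6, 3, 1)
T4 rotate right-handed about the y-axis with cos θ = 5/13, sin θ = -12/13: (2, 9, 9) → (-98/13, 9, 69/13); (6, 3, 1) → (18/13, 3, 77/13)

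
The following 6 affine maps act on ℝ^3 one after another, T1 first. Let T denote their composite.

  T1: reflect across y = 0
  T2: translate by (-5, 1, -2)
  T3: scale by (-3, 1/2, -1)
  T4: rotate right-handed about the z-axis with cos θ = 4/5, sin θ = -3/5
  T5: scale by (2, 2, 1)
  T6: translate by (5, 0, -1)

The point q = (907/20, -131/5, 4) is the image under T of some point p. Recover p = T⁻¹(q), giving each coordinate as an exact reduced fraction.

T1 = [1 0 0 0; 0 -1 0 0; 0 0 1 0; 0 0 0 1]
T2·T1 = [1 0 0 -5; 0 -1 0 1; 0 0 1 -2; 0 0 0 1]
T3·…·T1 = [-3 0 0 15; 0 -1/2 0 1/2; 0 0 -1 2; 0 0 0 1]
T4·…·T1 = [-12/5 -3/10 0 123/10; 9/5 -2/5 0 -43/5; 0 0 -1 2; 0 0 0 1]
T5·…·T1 = [-24/5 -3/5 0 123/5; 18/5 -4/5 0 -86/5; 0 0 -1 2; 0 0 0 1]
T6·…·T1 = [-24/5 -3/5 0 148/5; 18/5 -4/5 0 -86/5; 0 0 -1 1; 0 0 0 1]
det M = -6; M⁻¹ = [-2/15 1/10 0 17/3; -3/5 -4/5 0 4; 0 0 -1 1; 0 0 0 1]
M⁻¹ · (907/20, -131/5, 4)ᵀ = (-3, -9/4, -3)ᵀ

p = (-3, -9/4, -3)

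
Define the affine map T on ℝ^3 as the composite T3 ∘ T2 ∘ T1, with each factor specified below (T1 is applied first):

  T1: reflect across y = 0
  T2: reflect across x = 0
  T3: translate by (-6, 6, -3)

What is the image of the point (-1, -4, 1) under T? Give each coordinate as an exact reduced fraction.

T(p) = (-5, 10, -2)

T1 reflect across y = 0: (-1, -4, 1) → (-1, 4, 1)
T2 reflect across x = 0: (-1, 4, 1) → (1, 4, 1)
T3 translate by (-6, 6, -3): (1, 4, 1) → (-5, 10, -2)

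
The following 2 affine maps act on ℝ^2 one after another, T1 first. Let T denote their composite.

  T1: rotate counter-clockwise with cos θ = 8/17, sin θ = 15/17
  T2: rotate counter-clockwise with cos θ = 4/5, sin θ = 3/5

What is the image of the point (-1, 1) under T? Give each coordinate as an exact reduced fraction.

T(p) = (-71/85, -97/85)

T1 rotate counter-clockwise with cos θ = 8/17, sin θ = 15/17: (-1, 1) → (-23/17, -7/17)
T2 rotate counter-clockwise with cos θ = 4/5, sin θ = 3/5: (-23/17, -7/17) → (-71/85, -97/85)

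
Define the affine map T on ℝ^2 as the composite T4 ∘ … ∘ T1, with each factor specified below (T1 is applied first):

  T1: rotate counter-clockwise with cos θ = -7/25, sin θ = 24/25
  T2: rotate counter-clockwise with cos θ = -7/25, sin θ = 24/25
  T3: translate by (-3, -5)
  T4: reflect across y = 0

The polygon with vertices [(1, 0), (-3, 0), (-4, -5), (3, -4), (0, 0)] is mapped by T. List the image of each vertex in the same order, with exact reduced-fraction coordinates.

T1 rotate counter-clockwise with cos θ = -7/25, sin θ = 24/25: (1, 0) → (-7/25, 24/25); (-3, 0) → (21/25, -72/25); (-4, -5) → (148/25, -61/25); (3, -4) → (3, 4); (0, 0) → (0, 0)
T2 rotate counter-clockwise with cos θ = -7/25, sin θ = 24/25: (-7/25, 24/25) → (-527/625, -336/625); (21/25, -72/25) → (1581/625, 1008/625); (148/25, -61/25) → (428/625, 3979/625); (3, 4) → (-117/25, 44/25); (0, 0) → (0, 0)
T3 translate by (-3, -5): (-527/625, -336/625) → (-2402/625, -3461/625); (1581/625, 1008/625) → (-294/625, -2117/625); (428/625, 3979/625) → (-1447/625, 854/625); (-117/25, 44/25) → (-192/25, -81/25); (0, 0) → (-3, -5)
T4 reflect across y = 0: (-2402/625, -3461/625) → (-2402/625, 3461/625); (-294/625, -2117/625) → (-294/625, 2117/625); (-1447/625, 854/625) → (-1447/625, -854/625); (-192/25, -81/25) → (-192/25, 81/25); (-3, -5) → (-3, 5)

image vertices: (-2402/625, 3461/625), (-294/625, 2117/625), (-1447/625, -854/625), (-192/25, 81/25), (-3, 5)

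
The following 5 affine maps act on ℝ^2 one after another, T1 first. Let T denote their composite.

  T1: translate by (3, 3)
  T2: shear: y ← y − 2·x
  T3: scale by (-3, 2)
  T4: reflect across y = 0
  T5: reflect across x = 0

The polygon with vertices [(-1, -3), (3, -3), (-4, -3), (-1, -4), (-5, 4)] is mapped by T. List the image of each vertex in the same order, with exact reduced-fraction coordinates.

T1 translate by (3, 3): (-1, -3) → (2, 0); (3, -3) → (6, 0); (-4, -3) → (-1, 0); (-1, -4) → (2, -1); (-5, 4) → (-2, 7)
T2 shear: y ← y − 2·x: (2, 0) → (2, -4); (6, 0) → (6, -12); (-1, 0) → (-1, 2); (2, -1) → (2, -5); (-2, 7) → (-2, 11)
T3 scale by (-3, 2): (2, -4) → (-6, -8); (6, -12) → (-18, -24); (-1, 2) → (3, 4); (2, -5) → (-6, -10); (-2, 11) → (6, 22)
T4 reflect across y = 0: (-6, -8) → (-6, 8); (-18, -24) → (-18, 24); (3, 4) → (3, -4); (-6, -10) → (-6, 10); (6, 22) → (6, -22)
T5 reflect across x = 0: (-6, 8) → (6, 8); (-18, 24) → (18, 24); (3, -4) → (-3, -4); (-6, 10) → (6, 10); (6, -22) → (-6, -22)

image vertices: (6, 8), (18, 24), (-3, -4), (6, 10), (-6, -22)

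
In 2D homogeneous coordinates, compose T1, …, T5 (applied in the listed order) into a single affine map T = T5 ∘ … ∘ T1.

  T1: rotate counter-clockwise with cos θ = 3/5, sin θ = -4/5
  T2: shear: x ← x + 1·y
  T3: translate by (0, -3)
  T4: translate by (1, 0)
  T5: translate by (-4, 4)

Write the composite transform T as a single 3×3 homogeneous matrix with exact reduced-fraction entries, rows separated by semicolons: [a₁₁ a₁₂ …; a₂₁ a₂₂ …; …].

T1 = [3/5 4/5 0; -4/5 3/5 0; 0 0 1]
T2·T1 = [-1/5 7/5 0; -4/5 3/5 0; 0 0 1]
T3·…·T1 = [-1/5 7/5 0; -4/5 3/5 -3; 0 0 1]
T4·…·T1 = [-1/5 7/5 1; -4/5 3/5 -3; 0 0 1]
T5·…·T1 = [-1/5 7/5 -3; -4/5 3/5 1; 0 0 1]

T = [-1/5 7/5 -3; -4/5 3/5 1; 0 0 1]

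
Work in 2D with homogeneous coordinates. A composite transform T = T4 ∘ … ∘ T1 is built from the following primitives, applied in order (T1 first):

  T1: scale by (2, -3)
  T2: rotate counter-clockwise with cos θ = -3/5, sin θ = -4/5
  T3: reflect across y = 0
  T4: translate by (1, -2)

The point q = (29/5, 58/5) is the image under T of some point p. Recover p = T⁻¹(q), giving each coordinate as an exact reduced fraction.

T1 = [2 0 0; 0 -3 0; 0 0 1]
T2·T1 = [-6/5 -12/5 0; -8/5 9/5 0; 0 0 1]
T3·…·T1 = [-6/5 -12/5 0; 8/5 -9/5 0; 0 0 1]
T4·…·T1 = [-6/5 -12/5 1; 8/5 -9/5 -2; 0 0 1]
det M = 6; M⁻¹ = [-3/10 2/5 11/10; -4/15 -1/5 -2/15; 0 0 1]
M⁻¹ · (29/5, 58/5)ᵀ = (4, -4)ᵀ

p = (4, -4)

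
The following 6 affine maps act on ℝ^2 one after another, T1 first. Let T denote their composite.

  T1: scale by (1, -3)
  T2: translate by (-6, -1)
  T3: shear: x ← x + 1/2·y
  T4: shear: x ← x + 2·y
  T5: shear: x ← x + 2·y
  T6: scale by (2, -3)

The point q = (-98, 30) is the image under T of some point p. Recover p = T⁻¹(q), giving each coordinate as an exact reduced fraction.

p = (2, 3)

T1 = [1 0 0; 0 -3 0; 0 0 1]
T2·T1 = [1 0 -6; 0 -3 -1; 0 0 1]
T3·…·T1 = [1 -3/2 -13/2; 0 -3 -1; 0 0 1]
T4·…·T1 = [1 -15/2 -17/2; 0 -3 -1; 0 0 1]
T5·…·T1 = [1 -27/2 -21/2; 0 -3 -1; 0 0 1]
T6·…·T1 = [2 -27 -21; 0 9 3; 0 0 1]
det M = 18; M⁻¹ = [1/2 3/2 6; 0 1/9 -1/3; 0 0 1]
M⁻¹ · (-98, 30)ᵀ = (2, 3)ᵀ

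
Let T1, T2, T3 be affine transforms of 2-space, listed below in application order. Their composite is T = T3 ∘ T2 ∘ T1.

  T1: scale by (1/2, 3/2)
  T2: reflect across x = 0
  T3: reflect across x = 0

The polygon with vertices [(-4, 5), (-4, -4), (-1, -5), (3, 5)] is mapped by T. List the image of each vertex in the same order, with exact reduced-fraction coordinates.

T1 scale by (1/2, 3/2): (-4, 5) → (-2, 15/2); (-4, -4) → (-2, -6); (-1, -5) → (-1/2, -15/2); (3, 5) → (3/2, 15/2)
T2 reflect across x = 0: (-2, 15/2) → (2, 15/2); (-2, -6) → (2, -6); (-1/2, -15/2) → (1/2, -15/2); (3/2, 15/2) → (-3/2, 15/2)
T3 reflect across x = 0: (2, 15/2) → (-2, 15/2); (2, -6) → (-2, -6); (1/2, -15/2) → (-1/2, -15/2); (-3/2, 15/2) → (3/2, 15/2)

image vertices: (-2, 15/2), (-2, -6), (-1/2, -15/2), (3/2, 15/2)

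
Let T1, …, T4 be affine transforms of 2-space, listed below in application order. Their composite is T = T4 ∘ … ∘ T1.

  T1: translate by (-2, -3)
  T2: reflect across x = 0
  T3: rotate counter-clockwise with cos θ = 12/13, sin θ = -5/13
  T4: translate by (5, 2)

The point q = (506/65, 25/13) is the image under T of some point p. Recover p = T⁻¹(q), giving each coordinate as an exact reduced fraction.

p = (-3/5, 4)

T1 = [1 0 -2; 0 1 -3; 0 0 1]
T2·T1 = [-1 0 2; 0 1 -3; 0 0 1]
T3·…·T1 = [-12/13 5/13 9/13; 5/13 12/13 -46/13; 0 0 1]
T4·…·T1 = [-12/13 5/13 74/13; 5/13 12/13 -20/13; 0 0 1]
det M = -1; M⁻¹ = [-12/13 5/13 76/13; 5/13 12/13 -10/13; 0 0 1]
M⁻¹ · (506/65, 25/13)ᵀ = (-3/5, 4)ᵀ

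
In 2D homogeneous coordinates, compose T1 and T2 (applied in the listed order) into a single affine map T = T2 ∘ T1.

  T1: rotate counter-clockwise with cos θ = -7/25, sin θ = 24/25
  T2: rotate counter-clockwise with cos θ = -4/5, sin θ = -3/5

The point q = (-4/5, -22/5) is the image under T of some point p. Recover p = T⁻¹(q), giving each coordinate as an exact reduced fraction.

p = (2, -4)

T1 = [-7/25 -24/25 0; 24/25 -7/25 0; 0 0 1]
T2·T1 = [4/5 3/5 0; -3/5 4/5 0; 0 0 1]
det M = 1; M⁻¹ = [4/5 -3/5 0; 3/5 4/5 0; 0 0 1]
M⁻¹ · (-4/5, -22/5)ᵀ = (2, -4)ᵀ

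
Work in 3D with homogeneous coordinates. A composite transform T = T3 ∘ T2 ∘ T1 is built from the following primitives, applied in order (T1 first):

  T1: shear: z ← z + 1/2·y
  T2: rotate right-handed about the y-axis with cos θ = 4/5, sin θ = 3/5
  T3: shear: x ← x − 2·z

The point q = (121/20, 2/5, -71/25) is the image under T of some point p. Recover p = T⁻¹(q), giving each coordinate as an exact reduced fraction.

T1 = [1 0 0 0; 0 1 0 0; 0 1/2 1 0; 0 0 0 1]
T2·T1 = [4/5 3/10 3/5 0; 0 1 0 0; -3/5 2/5 4/5 0; 0 0 0 1]
T3·…·T1 = [2 -1/2 -1 0; 0 1 0 0; -3/5 2/5 4/5 0; 0 0 0 1]
det M = 1; M⁻¹ = [4/5 0 1 0; 0 1 0 0; 3/5 -1/2 2 0; 0 0 0 1]
M⁻¹ · (121/20, 2/5, -71/25)ᵀ = (2, 2/5, -9/4)ᵀ

p = (2, 2/5, -9/4)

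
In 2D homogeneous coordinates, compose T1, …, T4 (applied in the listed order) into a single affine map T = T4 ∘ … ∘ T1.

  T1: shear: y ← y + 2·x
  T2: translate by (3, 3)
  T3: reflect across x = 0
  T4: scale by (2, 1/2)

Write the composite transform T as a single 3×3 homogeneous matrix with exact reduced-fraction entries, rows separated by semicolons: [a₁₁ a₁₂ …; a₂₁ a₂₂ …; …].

T = [-2 0 -6; 1 1/2 3/2; 0 0 1]

T1 = [1 0 0; 2 1 0; 0 0 1]
T2·T1 = [1 0 3; 2 1 3; 0 0 1]
T3·…·T1 = [-1 0 -3; 2 1 3; 0 0 1]
T4·…·T1 = [-2 0 -6; 1 1/2 3/2; 0 0 1]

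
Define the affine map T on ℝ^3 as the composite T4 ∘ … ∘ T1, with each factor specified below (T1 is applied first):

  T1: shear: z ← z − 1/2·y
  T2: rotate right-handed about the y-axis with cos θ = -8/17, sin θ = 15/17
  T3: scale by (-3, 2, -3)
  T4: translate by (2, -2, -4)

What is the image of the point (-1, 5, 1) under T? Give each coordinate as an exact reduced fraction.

T1 shear: z ← z − 1/2·y: (-1, 5, 1) → (-1, 5, -3/2)
T2 rotate right-handed about the y-axis with cos θ = -8/17, sin θ = 15/17: (-1, 5, -3/2) → (-29/34, 5, 27/17)
T3 scale by (-3, 2, -3): (-29/34, 5, 27/17) → (87/34, 10, -81/17)
T4 translate by (2, -2, -4): (87/34, 10, -81/17) → (155/34, 8, -149/17)

T(p) = (155/34, 8, -149/17)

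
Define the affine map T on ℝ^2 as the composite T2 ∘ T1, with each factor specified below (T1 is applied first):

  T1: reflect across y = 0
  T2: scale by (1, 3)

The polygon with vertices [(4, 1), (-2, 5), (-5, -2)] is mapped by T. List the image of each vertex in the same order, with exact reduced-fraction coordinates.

image vertices: (4, -3), (-2, -15), (-5, 6)

T1 reflect across y = 0: (4, 1) → (4, -1); (-2, 5) → (-2, -5); (-5, -2) → (-5, 2)
T2 scale by (1, 3): (4, -1) → (4, -3); (-2, -5) → (-2, -15); (-5, 2) → (-5, 6)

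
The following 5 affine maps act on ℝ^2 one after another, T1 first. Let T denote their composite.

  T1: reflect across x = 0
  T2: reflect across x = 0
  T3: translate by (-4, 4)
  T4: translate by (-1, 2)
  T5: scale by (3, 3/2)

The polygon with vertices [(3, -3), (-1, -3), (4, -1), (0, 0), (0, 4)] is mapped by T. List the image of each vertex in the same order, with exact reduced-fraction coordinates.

image vertices: (-6, 9/2), (-18, 9/2), (-3, 15/2), (-15, 9), (-15, 15)

T1 reflect across x = 0: (3, -3) → (-3, -3); (-1, -3) → (1, -3); (4, -1) → (-4, -1); (0, 0) → (0, 0); (0, 4) → (0, 4)
T2 reflect across x = 0: (-3, -3) → (3, -3); (1, -3) → (-1, -3); (-4, -1) → (4, -1); (0, 0) → (0, 0); (0, 4) → (0, 4)
T3 translate by (-4, 4): (3, -3) → (-1, 1); (-1, -3) → (-5, 1); (4, -1) → (0, 3); (0, 0) → (-4, 4); (0, 4) → (-4, 8)
T4 translate by (-1, 2): (-1, 1) → (-2, 3); (-5, 1) → (-6, 3); (0, 3) → (-1, 5); (-4, 4) → (-5, 6); (-4, 8) → (-5, 10)
T5 scale by (3, 3/2): (-2, 3) → (-6, 9/2); (-6, 3) → (-18, 9/2); (-1, 5) → (-3, 15/2); (-5, 6) → (-15, 9); (-5, 10) → (-15, 15)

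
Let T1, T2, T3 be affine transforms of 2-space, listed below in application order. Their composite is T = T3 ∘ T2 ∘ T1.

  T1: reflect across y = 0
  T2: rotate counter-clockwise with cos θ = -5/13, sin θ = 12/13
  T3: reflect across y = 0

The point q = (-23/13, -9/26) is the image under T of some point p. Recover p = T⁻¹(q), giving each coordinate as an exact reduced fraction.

p = (1, -3/2)

T1 = [1 0 0; 0 -1 0; 0 0 1]
T2·T1 = [-5/13 12/13 0; 12/13 5/13 0; 0 0 1]
T3·…·T1 = [-5/13 12/13 0; -12/13 -5/13 0; 0 0 1]
det M = 1; M⁻¹ = [-5/13 -12/13 0; 12/13 -5/13 0; 0 0 1]
M⁻¹ · (-23/13, -9/26)ᵀ = (1, -3/2)ᵀ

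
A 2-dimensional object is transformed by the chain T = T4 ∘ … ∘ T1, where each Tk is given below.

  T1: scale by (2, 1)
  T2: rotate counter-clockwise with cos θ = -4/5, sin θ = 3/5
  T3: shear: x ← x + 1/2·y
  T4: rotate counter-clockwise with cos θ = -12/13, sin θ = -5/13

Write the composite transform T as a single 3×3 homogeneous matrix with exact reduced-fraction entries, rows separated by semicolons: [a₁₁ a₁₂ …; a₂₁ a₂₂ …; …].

T1 = [2 0 0; 0 1 0; 0 0 1]
T2·T1 = [-8/5 -3/5 0; 6/5 -4/5 0; 0 0 1]
T3·…·T1 = [-1 -1 0; 6/5 -4/5 0; 0 0 1]
T4·…·T1 = [18/13 8/13 0; -47/65 73/65 0; 0 0 1]

T = [18/13 8/13 0; -47/65 73/65 0; 0 0 1]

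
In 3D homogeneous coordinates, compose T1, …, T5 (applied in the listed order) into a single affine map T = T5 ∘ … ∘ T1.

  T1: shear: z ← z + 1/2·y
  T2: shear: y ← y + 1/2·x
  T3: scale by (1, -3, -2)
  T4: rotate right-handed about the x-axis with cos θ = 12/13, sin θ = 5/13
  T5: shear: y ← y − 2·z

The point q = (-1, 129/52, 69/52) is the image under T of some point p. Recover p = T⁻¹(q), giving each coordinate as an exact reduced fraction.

p = (-1, -5/4, 1)

T1 = [1 0 0 0; 0 1 0 0; 0 1/2 1 0; 0 0 0 1]
T2·T1 = [1 0 0 0; 1/2 1 0 0; 0 1/2 1 0; 0 0 0 1]
T3·…·T1 = [1 0 0 0; -3/2 -3 0 0; 0 -1 -2 0; 0 0 0 1]
T4·…·T1 = [1 0 0 0; -18/13 -31/13 10/13 0; -15/26 -27/13 -24/13 0; 0 0 0 1]
T5·…·T1 = [1 0 0 0; -3/13 23/13 58/13 0; -15/26 -27/13 -24/13 0; 0 0 0 1]
det M = 6; M⁻¹ = [1 0 0 0; -1/2 -4/13 -29/39 0; 1/4 9/26 23/78 0; 0 0 0 1]
M⁻¹ · (-1, 129/52, 69/52)ᵀ = (-1, -5/4, 1)ᵀ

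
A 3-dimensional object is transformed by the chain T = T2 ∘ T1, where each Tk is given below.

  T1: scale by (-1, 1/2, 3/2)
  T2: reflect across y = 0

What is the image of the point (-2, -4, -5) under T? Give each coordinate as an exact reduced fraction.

T(p) = (2, 2, -15/2)

T1 scale by (-1, 1/2, 3/2): (-2, -4, -5) → (2, -2, -15/2)
T2 reflect across y = 0: (2, -2, -15/2) → (2, 2, -15/2)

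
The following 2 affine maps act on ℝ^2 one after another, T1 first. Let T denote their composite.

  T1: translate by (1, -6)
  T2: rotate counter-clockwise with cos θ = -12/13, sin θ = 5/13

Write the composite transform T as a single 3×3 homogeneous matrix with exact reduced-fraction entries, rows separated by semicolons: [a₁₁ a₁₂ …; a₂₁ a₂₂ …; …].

T1 = [1 0 1; 0 1 -6; 0 0 1]
T2·T1 = [-12/13 -5/13 18/13; 5/13 -12/13 77/13; 0 0 1]

T = [-12/13 -5/13 18/13; 5/13 -12/13 77/13; 0 0 1]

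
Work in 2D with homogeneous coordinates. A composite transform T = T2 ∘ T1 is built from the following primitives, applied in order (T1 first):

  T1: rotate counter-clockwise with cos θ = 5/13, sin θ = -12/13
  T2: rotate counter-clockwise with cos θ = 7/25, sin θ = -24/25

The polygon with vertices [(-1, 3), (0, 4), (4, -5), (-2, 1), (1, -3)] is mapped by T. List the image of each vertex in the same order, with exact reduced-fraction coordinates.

image vertices: (173/65, -111/65), (816/325, -1012/325), (-2032/325, 449/325), (142/65, 31/65), (-173/65, 111/65)

T1 rotate counter-clockwise with cos θ = 5/13, sin θ = -12/13: (-1, 3) → (31/13, 27/13); (0, 4) → (48/13, 20/13); (4, -5) → (-40/13, -73/13); (-2, 1) → (2/13, 29/13); (1, -3) → (-31/13, -27/13)
T2 rotate counter-clockwise with cos θ = 7/25, sin θ = -24/25: (31/13, 27/13) → (173/65, -111/65); (48/13, 20/13) → (816/325, -1012/325); (-40/13, -73/13) → (-2032/325, 449/325); (2/13, 29/13) → (142/65, 31/65); (-31/13, -27/13) → (-173/65, 111/65)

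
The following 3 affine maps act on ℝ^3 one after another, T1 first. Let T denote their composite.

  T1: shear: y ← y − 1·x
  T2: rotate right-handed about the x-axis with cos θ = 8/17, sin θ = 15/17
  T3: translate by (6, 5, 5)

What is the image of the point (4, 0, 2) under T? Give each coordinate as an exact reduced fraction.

T1 shear: y ← y − 1·x: (4, 0, 2) → (4, -4, 2)
T2 rotate right-handed about the x-axis with cos θ = 8/17, sin θ = 15/17: (4, -4, 2) → (4, -62/17, -44/17)
T3 translate by (6, 5, 5): (4, -62/17, -44/17) → (10, 23/17, 41/17)

T(p) = (10, 23/17, 41/17)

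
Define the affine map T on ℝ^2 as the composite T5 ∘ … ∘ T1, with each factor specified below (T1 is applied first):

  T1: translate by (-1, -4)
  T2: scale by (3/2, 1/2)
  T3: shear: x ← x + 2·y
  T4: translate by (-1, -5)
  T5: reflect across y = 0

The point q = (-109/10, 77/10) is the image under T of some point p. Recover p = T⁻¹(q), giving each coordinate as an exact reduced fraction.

p = (-2, -7/5)

T1 = [1 0 -1; 0 1 -4; 0 0 1]
T2·T1 = [3/2 0 -3/2; 0 1/2 -2; 0 0 1]
T3·…·T1 = [3/2 1 -11/2; 0 1/2 -2; 0 0 1]
T4·…·T1 = [3/2 1 -13/2; 0 1/2 -7; 0 0 1]
T5·…·T1 = [3/2 1 -13/2; 0 -1/2 7; 0 0 1]
det M = -3/4; M⁻¹ = [2/3 4/3 -5; 0 -2 14; 0 0 1]
M⁻¹ · (-109/10, 77/10)ᵀ = (-2, -7/5)ᵀ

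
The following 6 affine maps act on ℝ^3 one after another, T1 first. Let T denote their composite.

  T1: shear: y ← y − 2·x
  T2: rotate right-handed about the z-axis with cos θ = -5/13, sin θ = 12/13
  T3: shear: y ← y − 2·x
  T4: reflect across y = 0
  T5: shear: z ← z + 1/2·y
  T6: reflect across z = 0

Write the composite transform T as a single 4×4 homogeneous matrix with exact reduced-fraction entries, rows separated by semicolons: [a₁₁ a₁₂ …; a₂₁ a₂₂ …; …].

T1 = [1 0 0 0; -2 1 0 0; 0 0 1 0; 0 0 0 1]
T2·T1 = [19/13 -12/13 0 0; 22/13 -5/13 0 0; 0 0 1 0; 0 0 0 1]
T3·…·T1 = [19/13 -12/13 0 0; -16/13 19/13 0 0; 0 0 1 0; 0 0 0 1]
T4·…·T1 = [19/13 -12/13 0 0; 16/13 -19/13 0 0; 0 0 1 0; 0 0 0 1]
T5·…·T1 = [19/13 -12/13 0 0; 16/13 -19/13 0 0; 8/13 -19/26 1 0; 0 0 0 1]
T6·…·T1 = [19/13 -12/13 0 0; 16/13 -19/13 0 0; -8/13 19/26 -1 0; 0 0 0 1]

T = [19/13 -12/13 0 0; 16/13 -19/13 0 0; -8/13 19/26 -1 0; 0 0 0 1]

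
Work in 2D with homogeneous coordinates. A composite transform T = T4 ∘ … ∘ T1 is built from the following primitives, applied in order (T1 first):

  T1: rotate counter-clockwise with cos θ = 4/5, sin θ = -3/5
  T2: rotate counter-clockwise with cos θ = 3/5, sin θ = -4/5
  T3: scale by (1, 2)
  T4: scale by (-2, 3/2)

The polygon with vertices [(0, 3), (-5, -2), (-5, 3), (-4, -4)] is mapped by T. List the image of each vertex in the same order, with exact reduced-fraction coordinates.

T1 rotate counter-clockwise with cos θ = 4/5, sin θ = -3/5: (0, 3) → (9/5, 12/5); (-5, -2) → (-26/5, 7/5); (-5, 3) → (-11/5, 27/5); (-4, -4) → (-28/5, -4/5)
T2 rotate counter-clockwise with cos θ = 3/5, sin θ = -4/5: (9/5, 12/5) → (3, 0); (-26/5, 7/5) → (-2, 5); (-11/5, 27/5) → (3, 5); (-28/5, -4/5) → (-4, 4)
T3 scale by (1, 2): (3, 0) → (3, 0); (-2, 5) → (-2, 10); (3, 5) → (3, 10); (-4, 4) → (-4, 8)
T4 scale by (-2, 3/2): (3, 0) → (-6, 0); (-2, 10) → (4, 15); (3, 10) → (-6, 15); (-4, 8) → (8, 12)

image vertices: (-6, 0), (4, 15), (-6, 15), (8, 12)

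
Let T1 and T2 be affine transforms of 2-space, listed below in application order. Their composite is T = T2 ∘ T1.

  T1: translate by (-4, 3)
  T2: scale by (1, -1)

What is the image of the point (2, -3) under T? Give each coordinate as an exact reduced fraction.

T1 translate by (-4, 3): (2, -3) → (-2, 0)
T2 scale by (1, -1): (-2, 0) → (-2, 0)

T(p) = (-2, 0)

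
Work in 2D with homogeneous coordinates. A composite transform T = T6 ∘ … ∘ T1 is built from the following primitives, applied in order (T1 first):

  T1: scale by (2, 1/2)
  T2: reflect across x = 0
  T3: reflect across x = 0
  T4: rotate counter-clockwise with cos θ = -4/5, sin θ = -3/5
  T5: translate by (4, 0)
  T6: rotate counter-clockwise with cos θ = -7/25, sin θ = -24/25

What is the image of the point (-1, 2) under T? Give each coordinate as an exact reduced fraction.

T1 scale by (2, 1/2): (-1, 2) → (-2, 1)
T2 reflect across x = 0: (-2, 1) → (2, 1)
T3 reflect across x = 0: (2, 1) → (-2, 1)
T4 rotate counter-clockwise with cos θ = -4/5, sin θ = -3/5: (-2, 1) → (11/5, 2/5)
T5 translate by (4, 0): (11/5, 2/5) → (31/5, 2/5)
T6 rotate counter-clockwise with cos θ = -7/25, sin θ = -24/25: (31/5, 2/5) → (-169/125, -758/125)

T(p) = (-169/125, -758/125)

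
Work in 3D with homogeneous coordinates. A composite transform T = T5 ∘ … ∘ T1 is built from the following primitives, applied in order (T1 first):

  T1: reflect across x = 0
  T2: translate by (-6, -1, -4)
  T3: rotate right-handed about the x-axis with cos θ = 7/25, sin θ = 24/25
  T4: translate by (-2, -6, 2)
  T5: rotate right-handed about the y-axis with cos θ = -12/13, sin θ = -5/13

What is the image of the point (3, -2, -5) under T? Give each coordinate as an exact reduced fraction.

T1 reflect across x = 0: (3, -2, -5) → (-3, -2, -5)
T2 translate by (-6, -1, -4): (-3, -2, -5) → (-9, -3, -9)
T3 rotate right-handed about the x-axis with cos θ = 7/25, sin θ = 24/25: (-9, -3, -9) → (-9, 39/5, -27/5)
T4 translate by (-2, -6, 2): (-9, 39/5, -27/5) → (-11, 9/5, -17/5)
T5 rotate right-handed about the y-axis with cos θ = -12/13, sin θ = -5/13: (-11, 9/5, -17/5) → (149/13, 9/5, -71/65)

T(p) = (149/13, 9/5, -71/65)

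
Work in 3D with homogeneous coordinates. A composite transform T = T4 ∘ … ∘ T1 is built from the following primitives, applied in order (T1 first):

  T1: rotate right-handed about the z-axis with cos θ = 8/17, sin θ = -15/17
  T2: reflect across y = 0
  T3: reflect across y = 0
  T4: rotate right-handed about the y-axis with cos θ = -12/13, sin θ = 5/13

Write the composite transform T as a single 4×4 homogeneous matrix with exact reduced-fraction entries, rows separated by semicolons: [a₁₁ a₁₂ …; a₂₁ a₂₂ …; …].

T1 = [8/17 15/17 0 0; -15/17 8/17 0 0; 0 0 1 0; 0 0 0 1]
T2·T1 = [8/17 15/17 0 0; 15/17 -8/17 0 0; 0 0 1 0; 0 0 0 1]
T3·…·T1 = [8/17 15/17 0 0; -15/17 8/17 0 0; 0 0 1 0; 0 0 0 1]
T4·…·T1 = [-96/221 -180/221 5/13 0; -15/17 8/17 0 0; -40/221 -75/221 -12/13 0; 0 0 0 1]

T = [-96/221 -180/221 5/13 0; -15/17 8/17 0 0; -40/221 -75/221 -12/13 0; 0 0 0 1]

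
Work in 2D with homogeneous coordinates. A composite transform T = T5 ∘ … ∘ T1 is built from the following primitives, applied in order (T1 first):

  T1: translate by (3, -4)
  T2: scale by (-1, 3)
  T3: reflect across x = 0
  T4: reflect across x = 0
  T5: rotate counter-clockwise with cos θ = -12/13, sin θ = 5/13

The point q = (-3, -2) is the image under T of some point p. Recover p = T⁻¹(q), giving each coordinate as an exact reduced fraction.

T1 = [1 0 3; 0 1 -4; 0 0 1]
T2·T1 = [-1 0 -3; 0 3 -12; 0 0 1]
T3·…·T1 = [1 0 3; 0 3 -12; 0 0 1]
T4·…·T1 = [-1 0 -3; 0 3 -12; 0 0 1]
T5·…·T1 = [12/13 -15/13 96/13; -5/13 -36/13 129/13; 0 0 1]
det M = -3; M⁻¹ = [12/13 -5/13 -3; -5/39 -4/13 4; 0 0 1]
M⁻¹ · (-3, -2)ᵀ = (-5, 5)ᵀ

p = (-5, 5)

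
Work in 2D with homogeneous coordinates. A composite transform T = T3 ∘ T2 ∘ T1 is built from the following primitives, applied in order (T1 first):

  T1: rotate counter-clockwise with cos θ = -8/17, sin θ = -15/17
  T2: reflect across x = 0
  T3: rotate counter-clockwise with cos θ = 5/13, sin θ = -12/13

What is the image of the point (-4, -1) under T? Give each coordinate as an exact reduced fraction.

T(p) = (43/13, 32/13)

T1 rotate counter-clockwise with cos θ = -8/17, sin θ = -15/17: (-4, -1) → (1, 4)
T2 reflect across x = 0: (1, 4) → (-1, 4)
T3 rotate counter-clockwise with cos θ = 5/13, sin θ = -12/13: (-1, 4) → (43/13, 32/13)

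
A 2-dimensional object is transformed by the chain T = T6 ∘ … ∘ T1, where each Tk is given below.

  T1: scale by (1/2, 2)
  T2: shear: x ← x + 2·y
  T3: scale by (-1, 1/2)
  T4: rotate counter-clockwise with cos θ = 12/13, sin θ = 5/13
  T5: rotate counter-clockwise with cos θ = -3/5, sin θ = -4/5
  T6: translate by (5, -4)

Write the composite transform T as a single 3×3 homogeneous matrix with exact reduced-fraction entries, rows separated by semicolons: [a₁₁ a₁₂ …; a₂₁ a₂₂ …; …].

T = [8/65 127/65 5; 63/130 236/65 -4; 0 0 1]

T1 = [1/2 0 0; 0 2 0; 0 0 1]
T2·T1 = [1/2 4 0; 0 2 0; 0 0 1]
T3·…·T1 = [-1/2 -4 0; 0 1 0; 0 0 1]
T4·…·T1 = [-6/13 -53/13 0; -5/26 -8/13 0; 0 0 1]
T5·…·T1 = [8/65 127/65 0; 63/130 236/65 0; 0 0 1]
T6·…·T1 = [8/65 127/65 5; 63/130 236/65 -4; 0 0 1]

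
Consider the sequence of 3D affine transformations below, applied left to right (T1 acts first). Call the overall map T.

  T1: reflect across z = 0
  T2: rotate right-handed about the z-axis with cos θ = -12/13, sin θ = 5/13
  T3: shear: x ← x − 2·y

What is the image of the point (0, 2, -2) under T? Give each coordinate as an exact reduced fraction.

T(p) = (38/13, -24/13, 2)

T1 reflect across z = 0: (0, 2, -2) → (0, 2, 2)
T2 rotate right-handed about the z-axis with cos θ = -12/13, sin θ = 5/13: (0, 2, 2) → (-10/13, -24/13, 2)
T3 shear: x ← x − 2·y: (-10/13, -24/13, 2) → (38/13, -24/13, 2)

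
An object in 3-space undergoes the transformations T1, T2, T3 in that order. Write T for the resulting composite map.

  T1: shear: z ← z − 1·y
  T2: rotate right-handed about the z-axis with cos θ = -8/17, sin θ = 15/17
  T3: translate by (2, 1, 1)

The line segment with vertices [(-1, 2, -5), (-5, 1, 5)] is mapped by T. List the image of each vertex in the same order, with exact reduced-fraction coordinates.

image vertices: (12/17, -14/17, -6), (59/17, -66/17, 5)

T1 shear: z ← z − 1·y: (-1, 2, -5) → (-1, 2, -7); (-5, 1, 5) → (-5, 1, 4)
T2 rotate right-handed about the z-axis with cos θ = -8/17, sin θ = 15/17: (-1, 2, -7) → (-22/17, -31/17, -7); (-5, 1, 4) → (25/17, -83/17, 4)
T3 translate by (2, 1, 1): (-22/17, -31/17, -7) → (12/17, -14/17, -6); (25/17, -83/17, 4) → (59/17, -66/17, 5)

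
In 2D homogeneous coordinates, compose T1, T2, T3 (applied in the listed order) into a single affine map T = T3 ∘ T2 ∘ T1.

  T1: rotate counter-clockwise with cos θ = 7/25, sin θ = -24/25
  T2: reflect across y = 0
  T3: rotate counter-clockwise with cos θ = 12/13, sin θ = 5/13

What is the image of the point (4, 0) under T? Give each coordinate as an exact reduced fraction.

T1 rotate counter-clockwise with cos θ = 7/25, sin θ = -24/25: (4, 0) → (28/25, -96/25)
T2 reflect across y = 0: (28/25, -96/25) → (28/25, 96/25)
T3 rotate counter-clockwise with cos θ = 12/13, sin θ = 5/13: (28/25, 96/25) → (-144/325, 1292/325)

T(p) = (-144/325, 1292/325)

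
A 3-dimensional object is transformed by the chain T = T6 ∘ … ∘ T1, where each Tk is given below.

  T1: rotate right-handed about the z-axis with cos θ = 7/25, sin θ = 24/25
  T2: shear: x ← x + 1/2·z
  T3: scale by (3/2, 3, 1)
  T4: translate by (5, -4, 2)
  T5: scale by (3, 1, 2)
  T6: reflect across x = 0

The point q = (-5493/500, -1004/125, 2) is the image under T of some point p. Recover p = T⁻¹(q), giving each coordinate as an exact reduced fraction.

T1 = [7/25 -24/25 0 0; 24/25 7/25 0 0; 0 0 1 0; 0 0 0 1]
T2·T1 = [7/25 -24/25 1/2 0; 24/25 7/25 0 0; 0 0 1 0; 0 0 0 1]
T3·…·T1 = [21/50 -36/25 3/4 0; 72/25 21/25 0 0; 0 0 1 0; 0 0 0 1]
T4·…·T1 = [21/50 -36/25 3/4 5; 72/25 21/25 0 -4; 0 0 1 2; 0 0 0 1]
T5·…·T1 = [63/50 -108/25 9/4 15; 72/25 21/25 0 -4; 0 0 2 4; 0 0 0 1]
T6·…·T1 = [-63/50 108/25 -9/4 -15; 72/25 21/25 0 -4; 0 0 2 4; 0 0 0 1]
det M = -27; M⁻¹ = [-14/225 8/25 -7/100 47/75; 16/75 7/75 6/25 196/75; 0 0 1/2 -2; 0 0 0 1]
M⁻¹ · (-5493/500, -1004/125, 2)ᵀ = (-7/5, 0, -1)ᵀ

p = (-7/5, 0, -1)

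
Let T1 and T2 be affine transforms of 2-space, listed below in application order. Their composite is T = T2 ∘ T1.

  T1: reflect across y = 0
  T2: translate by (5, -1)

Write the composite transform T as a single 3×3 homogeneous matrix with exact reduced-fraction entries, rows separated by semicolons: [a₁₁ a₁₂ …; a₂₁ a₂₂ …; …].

T = [1 0 5; 0 -1 -1; 0 0 1]

T1 = [1 0 0; 0 -1 0; 0 0 1]
T2·T1 = [1 0 5; 0 -1 -1; 0 0 1]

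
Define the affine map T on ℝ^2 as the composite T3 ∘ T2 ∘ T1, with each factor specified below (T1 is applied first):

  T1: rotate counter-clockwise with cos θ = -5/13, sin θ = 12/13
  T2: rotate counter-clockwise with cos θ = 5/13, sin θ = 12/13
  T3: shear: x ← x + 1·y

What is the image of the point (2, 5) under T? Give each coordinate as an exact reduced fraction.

T(p) = (-7, -5)

T1 rotate counter-clockwise with cos θ = -5/13, sin θ = 12/13: (2, 5) → (-70/13, -1/13)
T2 rotate counter-clockwise with cos θ = 5/13, sin θ = 12/13: (-70/13, -1/13) → (-2, -5)
T3 shear: x ← x + 1·y: (-2, -5) → (-7, -5)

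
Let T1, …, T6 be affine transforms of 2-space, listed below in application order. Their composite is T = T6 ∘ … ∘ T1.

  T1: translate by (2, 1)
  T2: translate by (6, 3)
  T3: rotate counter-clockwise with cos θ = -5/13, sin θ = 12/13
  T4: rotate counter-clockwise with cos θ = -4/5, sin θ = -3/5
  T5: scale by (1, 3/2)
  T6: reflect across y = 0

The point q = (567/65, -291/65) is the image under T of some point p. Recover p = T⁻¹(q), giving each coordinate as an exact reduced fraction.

p = (-2, 3)

T1 = [1 0 2; 0 1 1; 0 0 1]
T2·T1 = [1 0 8; 0 1 4; 0 0 1]
T3·…·T1 = [-5/13 -12/13 -88/13; 12/13 -5/13 76/13; 0 0 1]
T4·…·T1 = [56/65 33/65 116/13; -33/65 56/65 -8/13; 0 0 1]
T5·…·T1 = [56/65 33/65 116/13; -99/130 84/65 -12/13; 0 0 1]
T6·…·T1 = [56/65 33/65 116/13; 99/130 -84/65 12/13; 0 0 1]
det M = -3/2; M⁻¹ = [56/65 22/65 -8; 33/65 -112/195 -4; 0 0 1]
M⁻¹ · (567/65, -291/65)ᵀ = (-2, 3)ᵀ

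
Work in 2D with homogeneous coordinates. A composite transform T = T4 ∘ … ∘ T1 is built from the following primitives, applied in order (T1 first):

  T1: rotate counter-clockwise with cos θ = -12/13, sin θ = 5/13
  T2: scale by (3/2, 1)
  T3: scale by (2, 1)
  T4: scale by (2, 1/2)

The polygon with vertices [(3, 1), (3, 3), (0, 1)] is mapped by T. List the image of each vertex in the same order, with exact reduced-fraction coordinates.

T1 rotate counter-clockwise with cos θ = -12/13, sin θ = 5/13: (3, 1) → (-41/13, 3/13); (3, 3) → (-51/13, -21/13); (0, 1) → (-5/13, -12/13)
T2 scale by (3/2, 1): (-41/13, 3/13) → (-123/26, 3/13); (-51/13, -21/13) → (-153/26, -21/13); (-5/13, -12/13) → (-15/26, -12/13)
T3 scale by (2, 1): (-123/26, 3/13) → (-123/13, 3/13); (-153/26, -21/13) → (-153/13, -21/13); (-15/26, -12/13) → (-15/13, -12/13)
T4 scale by (2, 1/2): (-123/13, 3/13) → (-246/13, 3/26); (-153/13, -21/13) → (-306/13, -21/26); (-15/13, -12/13) → (-30/13, -6/13)

image vertices: (-246/13, 3/26), (-306/13, -21/26), (-30/13, -6/13)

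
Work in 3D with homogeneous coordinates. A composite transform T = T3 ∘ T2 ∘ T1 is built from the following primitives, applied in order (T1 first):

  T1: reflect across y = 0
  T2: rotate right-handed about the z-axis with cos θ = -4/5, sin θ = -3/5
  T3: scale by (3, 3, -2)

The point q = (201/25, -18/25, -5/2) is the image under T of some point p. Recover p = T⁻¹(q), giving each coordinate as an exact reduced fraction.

T1 = [1 0 0 0; 0 -1 0 0; 0 0 1 0; 0 0 0 1]
T2·T1 = [-4/5 -3/5 0 0; -3/5 4/5 0 0; 0 0 1 0; 0 0 0 1]
T3·…·T1 = [-12/5 -9/5 0 0; -9/5 12/5 0 0; 0 0 -2 0; 0 0 0 1]
det M = 18; M⁻¹ = [-4/15 -1/5 0 0; -1/5 4/15 0 0; 0 0 -1/2 0; 0 0 0 1]
M⁻¹ · (201/25, -18/25, -5/2)ᵀ = (-2, -9/5, 5/4)ᵀ

p = (-2, -9/5, 5/4)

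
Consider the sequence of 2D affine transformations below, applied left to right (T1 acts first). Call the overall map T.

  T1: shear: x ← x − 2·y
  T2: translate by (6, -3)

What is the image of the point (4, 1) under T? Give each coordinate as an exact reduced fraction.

T1 shear: x ← x − 2·y: (4, 1) → (2, 1)
T2 translate by (6, -3): (2, 1) → (8, -2)

T(p) = (8, -2)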